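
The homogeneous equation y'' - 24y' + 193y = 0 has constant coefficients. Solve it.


Characteristic equation: r² - 24r + 193 = 0.
Discriminant is negative; roots r = 12 ± 7i (complex conjugate pair).
General solution uses e^(α x)(C₁ cos(β x) + C₂ sin(β x)): y = e^(12x)(C₁cos(7x) + C₂sin(7x)).


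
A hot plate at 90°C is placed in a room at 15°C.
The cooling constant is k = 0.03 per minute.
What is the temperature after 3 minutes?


Newton's law: dT/dt = -k(T - T_a) has solution T(t) = T_a + (T₀ - T_a)e^(-kt).
Plug in T_a = 15, T₀ = 90, k = 0.03, t = 3: T(3) = 15 + (75)e^(-0.09) ≈ 83.5°C.


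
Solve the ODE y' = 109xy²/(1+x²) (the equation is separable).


Separate: dy/y² = 109x/(1+x²) dx.
Integrate LHS: ∫ dy/y² = -1/y.
Integrate RHS via u = 1+x²: (109/2)ln(1+x²) + C.
Result: -1/y = (109/2)ln(1+x²) + C.


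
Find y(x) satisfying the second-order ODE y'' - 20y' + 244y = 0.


Characteristic equation: r² - 20r + 244 = 0.
Discriminant is negative; roots r = 10 ± 12i (complex conjugate pair).
General solution uses e^(α x)(C₁ cos(β x) + C₂ sin(β x)): y = e^(10x)(C₁cos(12x) + C₂sin(12x)).


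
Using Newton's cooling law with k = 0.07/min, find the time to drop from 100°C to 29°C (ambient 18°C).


From T(t) = T_a + (T₀ - T_a)e^(-kt), set T(t) = 29:
(29 - 18) / (100 - 18) = e^(-0.07t), so t = -ln(0.134)/0.07 ≈ 28.7 minutes.


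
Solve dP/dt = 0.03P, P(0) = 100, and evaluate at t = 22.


The ODE dP/dt = 0.03P has solution P(t) = P(0)e^(0.03t).
Substitute P(0) = 100 and t = 22: P(22) = 100 e^(0.66) ≈ 193.


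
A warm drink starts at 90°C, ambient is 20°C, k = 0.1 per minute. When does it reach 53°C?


From T(t) = T_a + (T₀ - T_a)e^(-kt), set T(t) = 53:
(53 - 20) / (90 - 20) = e^(-0.1t), so t = -ln(0.471)/0.1 ≈ 7.5 minutes.


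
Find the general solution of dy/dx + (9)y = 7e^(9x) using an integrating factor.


P(x) = 9 ⇒ μ = e^(9x).
(μ y)' = 7e^(18x) ⇒ μ y = (7/18)e^(18x) + C.
Divide by μ: y = (7/18)e^(9x) + Ce^(-9x).


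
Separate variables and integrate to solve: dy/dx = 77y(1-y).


Separate: dy/[y(1-y)] = 77 dx.
Partial fractions: 1/[y(1-y)] = 1/y + 1/(1-y).
Integrate: ln|y/(1-y)| = 77x + C₀.
Solve for y: y = 1/(1 + Ce^(-77x)).


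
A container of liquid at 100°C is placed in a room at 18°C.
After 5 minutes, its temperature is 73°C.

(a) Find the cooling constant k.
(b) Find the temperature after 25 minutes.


Newton's law: T(t) = T_a + (T₀ - T_a)e^(-kt).
(a) Use T(5) = 73: (73 - 18)/(100 - 18) = e^(-k·5), so k = -ln(0.671)/5 ≈ 0.0799.
(b) Apply k to t = 25: T(25) = 18 + (82)e^(-1.997) ≈ 29.1°C.


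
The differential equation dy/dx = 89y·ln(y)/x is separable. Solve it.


Separate: dy/[y ln(y)] = 89 dx/x.
Substitute u = ln(y): du/u = 89 dx/x.
Integrate: ln|ln(y)| = 89ln|x| + C₀, hence ln(y) = C·x^89.


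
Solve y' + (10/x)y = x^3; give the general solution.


P(x) = 10/x ⇒ μ = x^10.
(x^10 y)' = x^10·x^3 = x^13.
Integrate: x^10 y = x^14/(14) + C.
Solve for y: y = (1/14)x^4 + C/x^10.


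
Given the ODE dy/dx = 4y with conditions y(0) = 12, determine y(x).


General solution of y' = 4y is y = Ce^(4x).
Apply y(0) = 12: C = 12.
Particular solution: y = 12e^(4x).


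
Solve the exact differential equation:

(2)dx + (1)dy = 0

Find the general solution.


Check exactness: ∂M/∂y = 0 and ∂N/∂x = 0; equal, so the equation is exact.
Integrate M with respect to x (treating y as constant): ∫M dx = 2x + h(y).
Differentiate w.r.t. y and set equal to N: the x-dependent terms already match, leaving h'(y) = 1. Integrate: h(y) = y.
So F(x,y) = y + 2x.
General solution: y + 2x = C.


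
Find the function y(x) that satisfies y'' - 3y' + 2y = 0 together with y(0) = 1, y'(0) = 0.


Characteristic roots of r² - 3r + 2 = 0 are 1, 2.
General solution y = c₁ e^(x) + c₂ e^(2x).
Apply y(0) = 1: c₁ + c₂ = 1. Apply y'(0) = 0: 1 c₁ + 2 c₂ = 0.
Solve: c₁ = 2, c₂ = -1.
Particular solution: y = 2e^(x) - e^(2x).


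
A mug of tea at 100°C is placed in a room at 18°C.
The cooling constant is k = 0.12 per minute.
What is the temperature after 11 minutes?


Newton's law: dT/dt = -k(T - T_a) has solution T(t) = T_a + (T₀ - T_a)e^(-kt).
Plug in T_a = 18, T₀ = 100, k = 0.12, t = 11: T(11) = 18 + (82)e^(-1.32) ≈ 39.9°C.


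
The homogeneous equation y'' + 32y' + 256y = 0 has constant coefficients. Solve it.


Characteristic equation: r² + 32r + 256 = 0, i.e. (r + 16)² = 0.
Repeated root r = -16; include an x factor for the second linearly independent solution.
General solution: y = (C₁ + C₂x)e^(-16x).


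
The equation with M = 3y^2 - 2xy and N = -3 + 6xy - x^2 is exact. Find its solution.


Check exactness: ∂M/∂y = 6y - 2x and ∂N/∂x = 6y - 2x; equal, so the equation is exact.
Integrate M with respect to x (treating y as constant): ∫M dx = 3xy^2 - x^2y + h(y).
Differentiate w.r.t. y and set equal to N: the x-dependent terms already match, leaving h'(y) = -3. Integrate: h(y) = -3y.
So F(x,y) = -3y + 3xy^2 - x^2y.
General solution: -3y + 3xy^2 - x^2y = C.


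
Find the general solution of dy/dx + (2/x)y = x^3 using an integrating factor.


P(x) = 2/x ⇒ μ = x^2.
(x^2 y)' = x^5 ⇒ x^2 y = x^6/(6) + C.
Solve for y: y = (1/6)x^4 + C/x^2.


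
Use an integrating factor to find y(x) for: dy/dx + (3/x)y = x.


P(x) = 3/x ⇒ μ = x^3.
(x^3 y)' = x^3·x^1 = x^4.
Integrate: x^3 y = x^5/(5) + C.
Solve for y: y = (1/5)x^2 + C/x^3.


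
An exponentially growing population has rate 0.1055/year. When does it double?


Exponential growth: P(t) = P₀ e^(0.1055t). Set P(t)/P₀ = 2: e^(0.1055t) = 2.
Solve: t = ln(2)/0.1055 ≈ 6.57 years.


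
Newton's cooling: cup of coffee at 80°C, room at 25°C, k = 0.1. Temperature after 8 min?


Newton's law: dT/dt = -k(T - T_a) has solution T(t) = T_a + (T₀ - T_a)e^(-kt).
Plug in T_a = 25, T₀ = 80, k = 0.1, t = 8: T(8) = 25 + (55)e^(-0.80) ≈ 49.7°C.


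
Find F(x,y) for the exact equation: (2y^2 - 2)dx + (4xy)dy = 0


Check exactness: ∂M/∂y = 4y and ∂N/∂x = 4y; equal, so the equation is exact.
Integrate M with respect to x (treating y as constant): ∫M dx = 2xy^2 - 2x + h(y).
Differentiate w.r.t. y and set equal to N: all terms match, so h'(y) = 0 and h is a constant absorbed into C.
General solution: 2xy^2 - 2x = C.


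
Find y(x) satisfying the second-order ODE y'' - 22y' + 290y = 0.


Characteristic equation: r² - 22r + 290 = 0.
Discriminant is negative; roots r = 11 ± 13i (complex conjugate pair).
General solution uses e^(α x)(C₁ cos(β x) + C₂ sin(β x)): y = e^(11x)(C₁cos(13x) + C₂sin(13x)).


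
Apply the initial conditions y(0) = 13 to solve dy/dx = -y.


General solution of y' = -y is y = Ce^(-x).
Apply y(0) = 13: C = 13.
Particular solution: y = 13e^(-x).


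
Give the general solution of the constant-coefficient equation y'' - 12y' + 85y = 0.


Characteristic equation: r² - 12r + 85 = 0.
Discriminant is negative; roots r = 6 ± 7i (complex conjugate pair).
General solution uses e^(α x)(C₁ cos(β x) + C₂ sin(β x)): y = e^(6x)(C₁cos(7x) + C₂sin(7x)).


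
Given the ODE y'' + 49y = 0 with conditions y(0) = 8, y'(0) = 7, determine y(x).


Characteristic roots of r² + 49 = 0 are ±7i, so y = C₁cos(7x) + C₂sin(7x).
Apply y(0) = 8: C₁ = 8. Differentiate and apply y'(0) = 7: 7·C₂ = 7, so C₂ = 1.
Particular solution: y = 8cos(7x) + sin(7x).


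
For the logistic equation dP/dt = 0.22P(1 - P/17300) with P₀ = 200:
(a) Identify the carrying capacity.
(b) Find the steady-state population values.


Logistic ODE dP/dt = 0.22P(1 - P/17300) has equilibria where dP/dt = 0, i.e. P = 0 or P = 17300.
The coefficient (1 - P/K) = 0 when P = K, identifying K = 17300 as the carrying capacity.
(a) K = 17300; (b) equilibria P = 0 and P = 17300.


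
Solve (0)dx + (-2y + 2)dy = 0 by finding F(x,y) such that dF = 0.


Check exactness: ∂M/∂y = 0 and ∂N/∂x = 0; equal, so the equation is exact.
Integrate M with respect to x (treating y as constant): ∫M dx = 0 + h(y).
Differentiate w.r.t. y and set equal to N: the x-dependent terms already match, leaving h'(y) = -2y + 2. Integrate: h(y) = -y^2 + 2y.
So F(x,y) = -y^2 + 2y.
General solution: -y^2 + 2y = C.


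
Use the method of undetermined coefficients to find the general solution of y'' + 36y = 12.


Homogeneous part: r² + 36 = 0 ⇒ r = ±6i, so y_h = C₁cos(6x) + C₂sin(6x).
Try constant y_p = A; plug in: 36A = 12 ⇒ A = 1/3.
General solution: y = C₁cos(6x) + C₂sin(6x) + 1/3.


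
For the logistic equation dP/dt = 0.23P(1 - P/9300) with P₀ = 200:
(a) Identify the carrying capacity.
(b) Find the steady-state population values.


Logistic ODE dP/dt = 0.23P(1 - P/9300) has equilibria where dP/dt = 0, i.e. P = 0 or P = 9300.
The coefficient (1 - P/K) = 0 when P = K, identifying K = 9300 as the carrying capacity.
(a) K = 9300; (b) equilibria P = 0 and P = 9300.


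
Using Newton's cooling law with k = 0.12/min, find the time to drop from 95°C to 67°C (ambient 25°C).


From T(t) = T_a + (T₀ - T_a)e^(-kt), set T(t) = 67:
(67 - 25) / (95 - 25) = e^(-0.12t), so t = -ln(0.600)/0.12 ≈ 4.3 minutes.


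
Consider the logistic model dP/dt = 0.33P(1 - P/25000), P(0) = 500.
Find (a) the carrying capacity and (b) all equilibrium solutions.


Logistic ODE dP/dt = 0.33P(1 - P/25000) has equilibria where dP/dt = 0, i.e. P = 0 or P = 25000.
The coefficient (1 - P/K) = 0 when P = K, identifying K = 25000 as the carrying capacity.
(a) K = 25000; (b) equilibria P = 0 and P = 25000.


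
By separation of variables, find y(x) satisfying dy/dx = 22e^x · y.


Separate variables: dy/y = 22e^x dx.
Integrate: ln|y| = 22e^x + C₀.
Exponentiate: y = Ce^(22e^x).


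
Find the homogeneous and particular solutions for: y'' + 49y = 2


Homogeneous part: r² + 49 = 0 ⇒ r = ±7i, so y_h = C₁cos(7x) + C₂sin(7x).
Try constant y_p = A; plug in: 49A = 2 ⇒ A = 2/49.
General solution: y = C₁cos(7x) + C₂sin(7x) + 2/49.


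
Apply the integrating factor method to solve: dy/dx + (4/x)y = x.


P(x) = 4/x ⇒ μ = x^4.
(x^4 y)' = x^4·x^1 = x^5.
Integrate: x^4 y = x^6/(6) + C.
Solve for y: y = (1/6)x^2 + C/x^4.


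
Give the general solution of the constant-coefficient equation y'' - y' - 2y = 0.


Characteristic equation: r² - r - 2 = 0.
Factor: (r + 1)(r - 2) = 0 ⇒ r = -1, 2 (distinct real).
General solution: y = C₁e^(-x) + C₂e^(2x).


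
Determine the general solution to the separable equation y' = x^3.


Integrate both sides with respect to x: y = ∫ x^3 dx = (1/4)x^4 + C.


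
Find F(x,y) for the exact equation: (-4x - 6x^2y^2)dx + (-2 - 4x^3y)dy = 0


Check exactness: ∂M/∂y = -12x^2y and ∂N/∂x = -12x^2y; equal, so the equation is exact.
Integrate M with respect to x (treating y as constant): ∫M dx = -2x^2 - 2x^3y^2 + h(y).
Differentiate w.r.t. y and set equal to N: the x-dependent terms already match, leaving h'(y) = -2. Integrate: h(y) = -2y.
So F(x,y) = -2y - 2x^2 - 2x^3y^2.
General solution: -2y - 2x^2 - 2x^3y^2 = C.


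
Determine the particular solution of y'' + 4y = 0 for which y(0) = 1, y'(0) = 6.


Characteristic roots of r² + 4 = 0 are ±2i, so y = C₁cos(2x) + C₂sin(2x).
Apply y(0) = 1: C₁ = 1. Differentiate and apply y'(0) = 6: 2·C₂ = 6, so C₂ = 3.
Particular solution: y = cos(2x) + 3sin(2x).


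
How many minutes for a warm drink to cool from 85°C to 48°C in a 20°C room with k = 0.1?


From T(t) = T_a + (T₀ - T_a)e^(-kt), set T(t) = 48:
(48 - 20) / (85 - 20) = e^(-0.1t), so t = -ln(0.431)/0.1 ≈ 8.4 minutes.


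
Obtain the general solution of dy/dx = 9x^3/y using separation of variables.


Separate variables: y dy = 9x^3 dx.
Integrate both sides: y²/2 = (9/4)x^4 + C₀.
Multiply by 2: y² = (9/2)x^4 + C.


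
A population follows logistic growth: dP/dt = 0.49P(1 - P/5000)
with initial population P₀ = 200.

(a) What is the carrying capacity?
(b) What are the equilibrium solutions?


Logistic ODE dP/dt = 0.49P(1 - P/5000) has equilibria where dP/dt = 0, i.e. P = 0 or P = 5000.
The coefficient (1 - P/K) = 0 when P = K, identifying K = 5000 as the carrying capacity.
(a) K = 5000; (b) equilibria P = 0 and P = 5000.


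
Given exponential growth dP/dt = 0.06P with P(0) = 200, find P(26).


The ODE dP/dt = 0.06P has solution P(t) = P(0)e^(0.06t).
Substitute P(0) = 200 and t = 26: P(26) = 200 e^(1.56) ≈ 952.


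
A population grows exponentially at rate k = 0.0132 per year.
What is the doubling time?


Exponential growth: P(t) = P₀ e^(0.0132t). Set P(t)/P₀ = 2: e^(0.0132t) = 2.
Solve: t = ln(2)/0.0132 ≈ 52.51 years.


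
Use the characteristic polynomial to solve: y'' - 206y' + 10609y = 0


Characteristic equation: r² - 206r + 10609 = 0, i.e. (r - 103)² = 0.
Repeated root r = 103; include an x factor for the second linearly independent solution.
General solution: y = (C₁ + C₂x)e^(103x).


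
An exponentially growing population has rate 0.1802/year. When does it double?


Exponential growth: P(t) = P₀ e^(0.1802t). Set P(t)/P₀ = 2: e^(0.1802t) = 2.
Solve: t = ln(2)/0.1802 ≈ 3.85 years.


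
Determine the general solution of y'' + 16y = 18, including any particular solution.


Homogeneous part: r² + 16 = 0 ⇒ r = ±4i, so y_h = C₁cos(4x) + C₂sin(4x).
Try constant y_p = A; plug in: 16A = 18 ⇒ A = 9/8.
General solution: y = C₁cos(4x) + C₂sin(4x) + 9/8.


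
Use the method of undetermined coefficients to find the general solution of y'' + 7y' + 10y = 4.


Characteristic roots of r² + 7r + 10 = 0 are -5, -2.
y_h = C₁e^(-5x) + C₂e^(-2x).
Constant forcing; try y_p = A. Then 10A = 4 ⇒ A = 2/5.
General solution: y = C₁e^(-5x) + C₂e^(-2x) + 2/5.


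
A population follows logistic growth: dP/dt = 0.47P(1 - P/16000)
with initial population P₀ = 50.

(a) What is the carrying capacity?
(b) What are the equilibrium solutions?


Logistic ODE dP/dt = 0.47P(1 - P/16000) has equilibria where dP/dt = 0, i.e. P = 0 or P = 16000.
The coefficient (1 - P/K) = 0 when P = K, identifying K = 16000 as the carrying capacity.
(a) K = 16000; (b) equilibria P = 0 and P = 16000.


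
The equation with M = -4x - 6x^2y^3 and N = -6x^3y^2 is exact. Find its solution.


Check exactness: ∂M/∂y = -18x^2y^2 and ∂N/∂x = -18x^2y^2; equal, so the equation is exact.
Integrate M with respect to x (treating y as constant): ∫M dx = -2x^2 - 2x^3y^3 + h(y).
Differentiate w.r.t. y and set equal to N: all terms match, so h'(y) = 0 and h is a constant absorbed into C.
General solution: -2x^2 - 2x^3y^3 = C.


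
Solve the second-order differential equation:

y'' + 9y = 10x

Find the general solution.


Homogeneous: r² + 9 = 0 ⇒ r = ±3i, y_h = C₁cos(3x) + C₂sin(3x).
Polynomial forcing; try y_p = Ax + B. Then y_p'' + 9 y_p = 9(Ax + B) = 10x, so B = 0 and A = 10/9.
General solution: y = C₁cos(3x) + C₂sin(3x) + (10/9)x.


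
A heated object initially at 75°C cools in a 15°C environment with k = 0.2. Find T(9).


Newton's law: dT/dt = -k(T - T_a) has solution T(t) = T_a + (T₀ - T_a)e^(-kt).
Plug in T_a = 15, T₀ = 75, k = 0.2, t = 9: T(9) = 15 + (60)e^(-1.80) ≈ 24.9°C.


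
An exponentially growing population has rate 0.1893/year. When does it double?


Exponential growth: P(t) = P₀ e^(0.1893t). Set P(t)/P₀ = 2: e^(0.1893t) = 2.
Solve: t = ln(2)/0.1893 ≈ 3.66 years.


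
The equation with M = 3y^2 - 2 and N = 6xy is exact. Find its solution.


Check exactness: ∂M/∂y = 6y and ∂N/∂x = 6y; equal, so the equation is exact.
Integrate M with respect to x (treating y as constant): ∫M dx = 3xy^2 - 2x + h(y).
Differentiate w.r.t. y and set equal to N: all terms match, so h'(y) = 0 and h is a constant absorbed into C.
General solution: 3xy^2 - 2x = C.


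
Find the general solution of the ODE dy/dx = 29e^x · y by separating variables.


Separate variables: dy/y = 29e^x dx.
Integrate: ln|y| = 29e^x + C₀.
Exponentiate: y = Ce^(29e^x).


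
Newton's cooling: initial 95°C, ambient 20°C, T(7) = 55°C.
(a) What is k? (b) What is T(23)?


Newton's law: T(t) = T_a + (T₀ - T_a)e^(-kt).
(a) Use T(7) = 55: (55 - 20)/(95 - 20) = e^(-k·7), so k = -ln(0.467)/7 ≈ 0.1089.
(b) Apply k to t = 23: T(23) = 20 + (75)e^(-2.504) ≈ 26.1°C.


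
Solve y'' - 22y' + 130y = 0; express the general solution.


Characteristic equation: r² - 22r + 130 = 0.
Discriminant is negative; roots r = 11 ± 3i (complex conjugate pair).
General solution uses e^(α x)(C₁ cos(β x) + C₂ sin(β x)): y = e^(11x)(C₁cos(3x) + C₂sin(3x)).


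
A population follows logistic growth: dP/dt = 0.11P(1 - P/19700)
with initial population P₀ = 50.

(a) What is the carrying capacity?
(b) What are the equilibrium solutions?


Logistic ODE dP/dt = 0.11P(1 - P/19700) has equilibria where dP/dt = 0, i.e. P = 0 or P = 19700.
The coefficient (1 - P/K) = 0 when P = K, identifying K = 19700 as the carrying capacity.
(a) K = 19700; (b) equilibria P = 0 and P = 19700.


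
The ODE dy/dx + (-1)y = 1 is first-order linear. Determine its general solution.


P(x) = -1 ⇒ μ = e^(-x).
(μ y)' = e^(-x) ⇒ μ y = -e^(-x) + C.
Divide by μ: y = -1 + Ce^(x).


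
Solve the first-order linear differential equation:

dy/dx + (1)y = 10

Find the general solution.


P(x) = 1, Q(x) = 10; integrating factor μ = e^(x).
(μ y)' = 10e^(x) ⇒ μ y = 10e^(x) + C.
Divide by μ: y = 10 + Ce^(-x).


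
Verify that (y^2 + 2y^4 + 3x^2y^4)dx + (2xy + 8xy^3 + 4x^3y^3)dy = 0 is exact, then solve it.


Check exactness: ∂M/∂y = 2y + 8y^3 + 12x^2y^3 and ∂N/∂x = 2y + 8y^3 + 12x^2y^3; equal, so the equation is exact.
Integrate M with respect to x (treating y as constant): ∫M dx = xy^2 + 2xy^4 + x^3y^4 + h(y).
Differentiate w.r.t. y and set equal to N: all terms match, so h'(y) = 0 and h is a constant absorbed into C.
General solution: xy^2 + 2xy^4 + x^3y^4 = C.


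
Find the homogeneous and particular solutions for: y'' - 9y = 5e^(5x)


Characteristic roots of r² - 9 = 0 are 3, -3.
y_h = C₁e^(3x) + C₂e^(-3x).
Forcing exponent 5 is not a characteristic root; try y_p = Ae^(5x).
Substitute: A·(25 + (0)·5 + (-9)) = A·16 = 5, so A = 5/16.
General solution: y = C₁e^(3x) + C₂e^(-3x) + (5/16)e^(5x).


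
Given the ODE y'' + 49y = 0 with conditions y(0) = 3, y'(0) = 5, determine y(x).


Characteristic roots of r² + 49 = 0 are ±7i, so y = C₁cos(7x) + C₂sin(7x).
Apply y(0) = 3: C₁ = 3. Differentiate and apply y'(0) = 5: 7·C₂ = 5, so C₂ = 5/7.
Particular solution: y = 3cos(7x) + (5/7)sin(7x).


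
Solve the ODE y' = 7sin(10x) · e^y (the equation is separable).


Separate: e^(-y) dy = 7sin(10x) dx.
Integrate: -e^(-y) = -(7/10)cos(10x) + C₀.
Rearrange: e^(-y) = (7/10)cos(10x) + C.


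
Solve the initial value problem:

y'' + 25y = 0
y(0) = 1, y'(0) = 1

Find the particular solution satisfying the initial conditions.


Characteristic roots of r² + 25 = 0 are ±5i, so y = C₁cos(5x) + C₂sin(5x).
Apply y(0) = 1: C₁ = 1. Differentiate and apply y'(0) = 1: 5·C₂ = 1, so C₂ = 1/5.
Particular solution: y = cos(5x) + (1/5)sin(5x).


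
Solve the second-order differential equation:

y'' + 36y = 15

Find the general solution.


Homogeneous part: r² + 36 = 0 ⇒ r = ±6i, so y_h = C₁cos(6x) + C₂sin(6x).
Try constant y_p = A; plug in: 36A = 15 ⇒ A = 5/12.
General solution: y = C₁cos(6x) + C₂sin(6x) + 5/12.


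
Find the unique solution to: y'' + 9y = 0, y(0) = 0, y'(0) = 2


Characteristic roots of r² + 9 = 0 are ±3i, so y = C₁cos(3x) + C₂sin(3x).
Apply y(0) = 0: C₁ = 0. Differentiate and apply y'(0) = 2: 3·C₂ = 2, so C₂ = 2/3.
Particular solution: y = (2/3)sin(3x).


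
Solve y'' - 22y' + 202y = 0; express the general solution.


Characteristic equation: r² - 22r + 202 = 0.
Discriminant is negative; roots r = 11 ± 9i (complex conjugate pair).
General solution uses e^(α x)(C₁ cos(β x) + C₂ sin(β x)): y = e^(11x)(C₁cos(9x) + C₂sin(9x)).


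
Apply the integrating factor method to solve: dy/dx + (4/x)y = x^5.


P(x) = 4/x ⇒ μ = x^4.
(x^4 y)' = x^4·x^5 = x^9.
Integrate: x^4 y = x^10/(10) + C.
Solve for y: y = (1/10)x^6 + C/x^4.


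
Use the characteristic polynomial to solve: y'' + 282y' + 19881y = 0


Characteristic equation: r² + 282r + 19881 = 0, i.e. (r + 141)² = 0.
Repeated root r = -141; include an x factor for the second linearly independent solution.
General solution: y = (C₁ + C₂x)e^(-141x).


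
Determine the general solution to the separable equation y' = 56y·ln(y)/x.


Separate: dy/[y ln(y)] = 56 dx/x.
Substitute u = ln(y): du/u = 56 dx/x.
Integrate: ln|ln(y)| = 56ln|x| + C₀, hence ln(y) = C·x^56.


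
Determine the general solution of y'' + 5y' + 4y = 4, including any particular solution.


Characteristic roots of r² + 5r + 4 = 0 are -4, -1.
y_h = C₁e^(-4x) + C₂e^(-x).
Constant forcing; try y_p = A. Then 4A = 4 ⇒ A = 1.
General solution: y = C₁e^(-4x) + C₂e^(-x) + 1.


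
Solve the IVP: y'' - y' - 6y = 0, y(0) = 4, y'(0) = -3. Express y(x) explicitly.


Characteristic roots of r² - r - 6 = 0 are -2, 3.
General solution y = c₁ e^(-2x) + c₂ e^(3x).
Apply y(0) = 4: c₁ + c₂ = 4. Apply y'(0) = -3: -2 c₁ + 3 c₂ = -3.
Solve: c₁ = 3, c₂ = 1.
Particular solution: y = 3e^(-2x) + e^(3x).


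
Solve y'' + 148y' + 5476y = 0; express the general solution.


Characteristic equation: r² + 148r + 5476 = 0, i.e. (r + 74)² = 0.
Repeated root r = -74; include an x factor for the second linearly independent solution.
General solution: y = (C₁ + C₂x)e^(-74x).


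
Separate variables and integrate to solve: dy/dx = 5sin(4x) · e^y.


Separate: e^(-y) dy = 5sin(4x) dx.
Integrate: -e^(-y) = -(5/4)cos(4x) + C₀.
Rearrange: e^(-y) = (5/4)cos(4x) + C.


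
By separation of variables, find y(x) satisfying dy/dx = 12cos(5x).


g(y) = 1, so integrate directly: y = ∫ 12cos(5x) dx = (12/5)sin(5x) + C.


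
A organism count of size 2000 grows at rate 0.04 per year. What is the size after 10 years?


The ODE dP/dt = 0.04P has solution P(t) = P(0)e^(0.04t).
Substitute P(0) = 2000 and t = 10: P(10) = 2000 e^(0.40) ≈ 2984.


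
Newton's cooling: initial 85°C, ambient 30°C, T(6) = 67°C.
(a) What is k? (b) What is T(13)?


Newton's law: T(t) = T_a + (T₀ - T_a)e^(-kt).
(a) Use T(6) = 67: (67 - 30)/(85 - 30) = e^(-k·6), so k = -ln(0.673)/6 ≈ 0.0661.
(b) Apply k to t = 13: T(13) = 30 + (55)e^(-0.859) ≈ 53.3°C.


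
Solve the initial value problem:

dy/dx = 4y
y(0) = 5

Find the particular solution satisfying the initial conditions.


General solution of y' = 4y is y = Ce^(4x).
Apply y(0) = 5: C = 5.
Particular solution: y = 5e^(4x).


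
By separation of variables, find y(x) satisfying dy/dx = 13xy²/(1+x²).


Separate: dy/y² = 13x/(1+x²) dx.
Integrate LHS: ∫ dy/y² = -1/y.
Integrate RHS via u = 1+x²: (13/2)ln(1+x²) + C.
Result: -1/y = (13/2)ln(1+x²) + C.


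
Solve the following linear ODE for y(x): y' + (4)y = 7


P(x) = 4, Q(x) = 7; integrating factor μ = e^(4x).
(μ y)' = 7e^(4x) ⇒ μ y = (7/4)e^(4x) + C.
Divide by μ: y = 7/4 + Ce^(-4x).


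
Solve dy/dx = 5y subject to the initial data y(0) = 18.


General solution of y' = 5y is y = Ce^(5x).
Apply y(0) = 18: C = 18.
Particular solution: y = 18e^(5x).


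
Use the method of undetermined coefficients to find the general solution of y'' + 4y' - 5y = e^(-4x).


Characteristic roots of r² + 4r - 5 = 0 are 1, -5.
y_h = C₁e^(x) + C₂e^(-5x).
Forcing exponent -4 is not a characteristic root; try y_p = Ae^(-4x).
Substitute: A·(16 + (4)·-4 + (-5)) = A·-5 = 1, so A = -1/5.
General solution: y = C₁e^(x) + C₂e^(-5x) - (1/5)e^(-4x).


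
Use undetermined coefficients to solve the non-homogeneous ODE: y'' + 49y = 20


Homogeneous part: r² + 49 = 0 ⇒ r = ±7i, so y_h = C₁cos(7x) + C₂sin(7x).
Try constant y_p = A; plug in: 49A = 20 ⇒ A = 20/49.
General solution: y = C₁cos(7x) + C₂sin(7x) + 20/49.


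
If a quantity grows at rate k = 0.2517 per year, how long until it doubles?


Exponential growth: P(t) = P₀ e^(0.2517t). Set P(t)/P₀ = 2: e^(0.2517t) = 2.
Solve: t = ln(2)/0.2517 ≈ 2.75 years.


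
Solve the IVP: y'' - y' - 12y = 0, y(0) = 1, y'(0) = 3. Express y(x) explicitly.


Characteristic roots of r² - r - 12 = 0 are 4, -3.
General solution y = c₁ e^(4x) + c₂ e^(-3x).
Apply y(0) = 1: c₁ + c₂ = 1. Apply y'(0) = 3: 4 c₁ - 3 c₂ = 3.
Solve: c₁ = 6/7, c₂ = 1/7.
Particular solution: y = (6/7)e^(4x) + (1/7)e^(-3x).


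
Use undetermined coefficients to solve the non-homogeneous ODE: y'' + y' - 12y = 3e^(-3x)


Characteristic roots of r² + r - 12 = 0 are 3, -4.
y_h = C₁e^(3x) + C₂e^(-4x).
Forcing exponent -3 is not a characteristic root; try y_p = Ae^(-3x).
Substitute: A·(9 + (1)·-3 + (-12)) = A·-6 = 3, so A = -1/2.
General solution: y = C₁e^(3x) + C₂e^(-4x) - (1/2)e^(-3x).


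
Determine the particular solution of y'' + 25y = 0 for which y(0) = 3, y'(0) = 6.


Characteristic roots of r² + 25 = 0 are ±5i, so y = C₁cos(5x) + C₂sin(5x).
Apply y(0) = 3: C₁ = 3. Differentiate and apply y'(0) = 6: 5·C₂ = 6, so C₂ = 6/5.
Particular solution: y = 3cos(5x) + (6/5)sin(5x).


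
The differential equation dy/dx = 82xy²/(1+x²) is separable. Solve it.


Separate: dy/y² = 82x/(1+x²) dx.
Integrate LHS: ∫ dy/y² = -1/y.
Integrate RHS via u = 1+x²: 41ln(1+x²) + C.
Result: -1/y = 41ln(1+x²) + C.


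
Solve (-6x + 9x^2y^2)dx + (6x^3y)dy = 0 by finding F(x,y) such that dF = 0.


Check exactness: ∂M/∂y = 18x^2y and ∂N/∂x = 18x^2y; equal, so the equation is exact.
Integrate M with respect to x (treating y as constant): ∫M dx = -3x^2 + 3x^3y^2 + h(y).
Differentiate w.r.t. y and set equal to N: all terms match, so h'(y) = 0 and h is a constant absorbed into C.
General solution: -3x^2 + 3x^3y^2 = C.


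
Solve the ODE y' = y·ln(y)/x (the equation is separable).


Separate: dy/[y ln(y)] =  dx/x.
Substitute u = ln(y): du/u =  dx/x.
Integrate: ln|ln(y)| = ln|x| + C₀, hence ln(y) = C·x.


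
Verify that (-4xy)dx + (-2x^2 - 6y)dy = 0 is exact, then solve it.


Check exactness: ∂M/∂y = -4x and ∂N/∂x = -4x; equal, so the equation is exact.
Integrate M with respect to x (treating y as constant): ∫M dx = -2x^2y + h(y).
Differentiate w.r.t. y and set equal to N: the x-dependent terms already match, leaving h'(y) = -6y. Integrate: h(y) = -3y^2.
So F(x,y) = -2x^2y - 3y^2.
General solution: -2x^2y - 3y^2 = C.


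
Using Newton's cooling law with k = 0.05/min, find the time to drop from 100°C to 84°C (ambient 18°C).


From T(t) = T_a + (T₀ - T_a)e^(-kt), set T(t) = 84:
(84 - 18) / (100 - 18) = e^(-0.05t), so t = -ln(0.805)/0.05 ≈ 4.3 minutes.


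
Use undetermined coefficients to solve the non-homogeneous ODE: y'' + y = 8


Homogeneous part: r² + 1 = 0 ⇒ r = ±1i, so y_h = C₁cos(x) + C₂sin(x).
Try constant y_p = A; plug in: 1A = 8 ⇒ A = 8.
General solution: y = C₁cos(x) + C₂sin(x) + 8.


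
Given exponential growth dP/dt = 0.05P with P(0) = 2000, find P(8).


The ODE dP/dt = 0.05P has solution P(t) = P(0)e^(0.05t).
Substitute P(0) = 2000 and t = 8: P(8) = 2000 e^(0.40) ≈ 2984.


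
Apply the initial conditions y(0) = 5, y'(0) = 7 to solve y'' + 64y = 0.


Characteristic roots of r² + 64 = 0 are ±8i, so y = C₁cos(8x) + C₂sin(8x).
Apply y(0) = 5: C₁ = 5. Differentiate and apply y'(0) = 7: 8·C₂ = 7, so C₂ = 7/8.
Particular solution: y = 5cos(8x) + (7/8)sin(8x).


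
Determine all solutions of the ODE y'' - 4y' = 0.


Characteristic equation: r² - 4r = 0.
Factor: (r - 0)(r - 4) = 0 ⇒ r = 0, 4 (distinct real).
General solution: y = C₁ + C₂e^(4x).


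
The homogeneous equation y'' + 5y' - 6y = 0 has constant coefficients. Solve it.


Characteristic equation: r² + 5r - 6 = 0.
Factor: (r - 1)(r + 6) = 0 ⇒ r = 1, -6 (distinct real).
General solution: y = C₁e^(x) + C₂e^(-6x).


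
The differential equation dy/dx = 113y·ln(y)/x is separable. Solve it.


Separate: dy/[y ln(y)] = 113 dx/x.
Substitute u = ln(y): du/u = 113 dx/x.
Integrate: ln|ln(y)| = 113ln|x| + C₀, hence ln(y) = C·x^113.


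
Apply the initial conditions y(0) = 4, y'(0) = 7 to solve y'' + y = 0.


Characteristic roots of r² + 1 = 0 are ±1i, so y = C₁cos(x) + C₂sin(x).
Apply y(0) = 4: C₁ = 4. Differentiate and apply y'(0) = 7: 1·C₂ = 7, so C₂ = 7.
Particular solution: y = 4cos(x) + 7sin(x).


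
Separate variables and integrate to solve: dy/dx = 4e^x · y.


Separate variables: dy/y = 4e^x dx.
Integrate: ln|y| = 4e^x + C₀.
Exponentiate: y = Ce^(4e^x).


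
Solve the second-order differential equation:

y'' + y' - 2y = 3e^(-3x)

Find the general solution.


Characteristic roots of r² + r - 2 = 0 are -2, 1.
y_h = C₁e^(-2x) + C₂e^(x).
Forcing exponent -3 is not a characteristic root; try y_p = Ae^(-3x).
Substitute: A·(9 + (1)·-3 + (-2)) = A·4 = 3, so A = 3/4.
General solution: y = C₁e^(-2x) + C₂e^(x) + (3/4)e^(-3x).


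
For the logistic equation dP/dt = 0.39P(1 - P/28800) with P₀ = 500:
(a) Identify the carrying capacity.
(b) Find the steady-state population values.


Logistic ODE dP/dt = 0.39P(1 - P/28800) has equilibria where dP/dt = 0, i.e. P = 0 or P = 28800.
The coefficient (1 - P/K) = 0 when P = K, identifying K = 28800 as the carrying capacity.
(a) K = 28800; (b) equilibria P = 0 and P = 28800.


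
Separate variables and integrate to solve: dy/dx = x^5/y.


Separate variables: y dy = x^5 dx.
Integrate both sides: y²/2 = (1/6)x^6 + C₀.
Multiply by 2: y² = (1/3)x^6 + C.


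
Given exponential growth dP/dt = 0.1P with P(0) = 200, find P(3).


The ODE dP/dt = 0.1P has solution P(t) = P(0)e^(0.1t).
Substitute P(0) = 200 and t = 3: P(3) = 200 e^(0.30) ≈ 270.


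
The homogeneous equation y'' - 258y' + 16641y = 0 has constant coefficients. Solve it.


Characteristic equation: r² - 258r + 16641 = 0, i.e. (r - 129)² = 0.
Repeated root r = 129; include an x factor for the second linearly independent solution.
General solution: y = (C₁ + C₂x)e^(129x).


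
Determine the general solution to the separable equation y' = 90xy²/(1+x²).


Separate: dy/y² = 90x/(1+x²) dx.
Integrate LHS: ∫ dy/y² = -1/y.
Integrate RHS via u = 1+x²: 45ln(1+x²) + C.
Result: -1/y = 45ln(1+x²) + C.


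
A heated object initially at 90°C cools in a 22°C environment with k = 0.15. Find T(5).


Newton's law: dT/dt = -k(T - T_a) has solution T(t) = T_a + (T₀ - T_a)e^(-kt).
Plug in T_a = 22, T₀ = 90, k = 0.15, t = 5: T(5) = 22 + (68)e^(-0.75) ≈ 54.1°C.


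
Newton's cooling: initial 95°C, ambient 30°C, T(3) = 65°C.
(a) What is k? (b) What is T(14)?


Newton's law: T(t) = T_a + (T₀ - T_a)e^(-kt).
(a) Use T(3) = 65: (65 - 30)/(95 - 30) = e^(-k·3), so k = -ln(0.538)/3 ≈ 0.2063.
(b) Apply k to t = 14: T(14) = 30 + (65)e^(-2.889) ≈ 33.6°C.


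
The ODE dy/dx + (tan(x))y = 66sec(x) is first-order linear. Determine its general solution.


P(x) = tan(x) ⇒ μ = e^(∫tan(x)dx) = sec(x).
(sec(x) y)' = 66sec²(x) ⇒ sec(x) y = 66tan(x) + C.
Multiply by cos(x): y = 66sin(x) + C·cos(x).


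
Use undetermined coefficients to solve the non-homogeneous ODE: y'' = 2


Characteristic polynomial (r - 0)² = 0; repeated root r = 0.
y_h = (C₁ + C₂x). Forcing matches the repeated root (resonance), so try y_p = Ax².
Substitute and solve for A: 2A = 2, so A = 1.
General solution: y = C₁ + C₂x + x².


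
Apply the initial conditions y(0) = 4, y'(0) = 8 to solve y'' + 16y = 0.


Characteristic roots of r² + 16 = 0 are ±4i, so y = C₁cos(4x) + C₂sin(4x).
Apply y(0) = 4: C₁ = 4. Differentiate and apply y'(0) = 8: 4·C₂ = 8, so C₂ = 2.
Particular solution: y = 4cos(4x) + 2sin(4x).


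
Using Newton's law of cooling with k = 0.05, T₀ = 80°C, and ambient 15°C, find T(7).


Newton's law: dT/dt = -k(T - T_a) has solution T(t) = T_a + (T₀ - T_a)e^(-kt).
Plug in T_a = 15, T₀ = 80, k = 0.05, t = 7: T(7) = 15 + (65)e^(-0.35) ≈ 60.8°C.


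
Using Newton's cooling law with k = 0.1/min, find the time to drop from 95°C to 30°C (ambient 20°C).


From T(t) = T_a + (T₀ - T_a)e^(-kt), set T(t) = 30:
(30 - 20) / (95 - 20) = e^(-0.1t), so t = -ln(0.133)/0.1 ≈ 20.1 minutes.


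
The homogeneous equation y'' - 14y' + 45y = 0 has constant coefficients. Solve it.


Characteristic equation: r² - 14r + 45 = 0.
Factor: (r - 5)(r - 9) = 0 ⇒ r = 5, 9 (distinct real).
General solution: y = C₁e^(5x) + C₂e^(9x).


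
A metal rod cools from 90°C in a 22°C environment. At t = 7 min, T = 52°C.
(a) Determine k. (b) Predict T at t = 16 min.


Newton's law: T(t) = T_a + (T₀ - T_a)e^(-kt).
(a) Use T(7) = 52: (52 - 22)/(90 - 22) = e^(-k·7), so k = -ln(0.441)/7 ≈ 0.1169.
(b) Apply k to t = 16: T(16) = 22 + (68)e^(-1.870) ≈ 32.5°C.


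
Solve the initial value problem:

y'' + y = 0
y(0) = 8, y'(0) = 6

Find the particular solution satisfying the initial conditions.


Characteristic roots of r² + 1 = 0 are ±1i, so y = C₁cos(x) + C₂sin(x).
Apply y(0) = 8: C₁ = 8. Differentiate and apply y'(0) = 6: 1·C₂ = 6, so C₂ = 6.
Particular solution: y = 8cos(x) + 6sin(x).


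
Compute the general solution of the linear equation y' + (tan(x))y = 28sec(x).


P(x) = tan(x) ⇒ μ = e^(∫tan(x)dx) = sec(x).
(sec(x) y)' = 28sec²(x) ⇒ sec(x) y = 28tan(x) + C.
Multiply by cos(x): y = 28sin(x) + C·cos(x).


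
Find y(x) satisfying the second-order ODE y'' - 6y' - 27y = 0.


Characteristic equation: r² - 6r - 27 = 0.
Factor: (r + 3)(r - 9) = 0 ⇒ r = -3, 9 (distinct real).
General solution: y = C₁e^(-3x) + C₂e^(9x).


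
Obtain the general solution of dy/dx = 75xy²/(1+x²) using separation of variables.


Separate: dy/y² = 75x/(1+x²) dx.
Integrate LHS: ∫ dy/y² = -1/y.
Integrate RHS via u = 1+x²: (75/2)ln(1+x²) + C.
Result: -1/y = (75/2)ln(1+x²) + C.


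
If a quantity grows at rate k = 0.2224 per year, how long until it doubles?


Exponential growth: P(t) = P₀ e^(0.2224t). Set P(t)/P₀ = 2: e^(0.2224t) = 2.
Solve: t = ln(2)/0.2224 ≈ 3.12 years.


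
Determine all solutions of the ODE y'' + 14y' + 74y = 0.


Characteristic equation: r² + 14r + 74 = 0.
Discriminant is negative; roots r = -7 ± 5i (complex conjugate pair).
General solution uses e^(α x)(C₁ cos(β x) + C₂ sin(β x)): y = e^(-7x)(C₁cos(5x) + C₂sin(5x)).


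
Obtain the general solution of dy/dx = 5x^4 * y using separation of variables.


Separate variables: dy/y = 5x^4 dx.
Integrate: ln|y| = x^5 + C₀.
Exponentiate: y = Ce^(x^5).


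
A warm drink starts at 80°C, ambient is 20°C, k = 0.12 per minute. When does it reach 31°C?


From T(t) = T_a + (T₀ - T_a)e^(-kt), set T(t) = 31:
(31 - 20) / (80 - 20) = e^(-0.12t), so t = -ln(0.183)/0.12 ≈ 14.1 minutes.


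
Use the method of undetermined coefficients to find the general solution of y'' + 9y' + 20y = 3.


Characteristic roots of r² + 9r + 20 = 0 are -5, -4.
y_h = C₁e^(-5x) + C₂e^(-4x).
Constant forcing; try y_p = A. Then 20A = 3 ⇒ A = 3/20.
General solution: y = C₁e^(-5x) + C₂e^(-4x) + 3/20.


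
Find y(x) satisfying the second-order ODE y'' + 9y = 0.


Characteristic equation: r² + 9 = 0.
Discriminant is negative; roots r = 0 ± 3i (complex conjugate pair).
General solution uses e^(α x)(C₁ cos(β x) + C₂ sin(β x)): y = C₁cos(3x) + C₂sin(3x).


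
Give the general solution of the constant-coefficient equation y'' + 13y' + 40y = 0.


Characteristic equation: r² + 13r + 40 = 0.
Factor: (r + 5)(r + 8) = 0 ⇒ r = -5, -8 (distinct real).
General solution: y = C₁e^(-5x) + C₂e^(-8x).


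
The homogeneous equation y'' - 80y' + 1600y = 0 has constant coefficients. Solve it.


Characteristic equation: r² - 80r + 1600 = 0, i.e. (r - 40)² = 0.
Repeated root r = 40; include an x factor for the second linearly independent solution.
General solution: y = (C₁ + C₂x)e^(40x).


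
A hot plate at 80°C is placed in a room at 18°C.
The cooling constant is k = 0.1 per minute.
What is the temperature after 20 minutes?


Newton's law: dT/dt = -k(T - T_a) has solution T(t) = T_a + (T₀ - T_a)e^(-kt).
Plug in T_a = 18, T₀ = 80, k = 0.1, t = 20: T(20) = 18 + (62)e^(-2.00) ≈ 26.4°C.


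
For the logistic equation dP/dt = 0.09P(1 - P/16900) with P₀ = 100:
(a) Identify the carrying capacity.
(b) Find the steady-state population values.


Logistic ODE dP/dt = 0.09P(1 - P/16900) has equilibria where dP/dt = 0, i.e. P = 0 or P = 16900.
The coefficient (1 - P/K) = 0 when P = K, identifying K = 16900 as the carrying capacity.
(a) K = 16900; (b) equilibria P = 0 and P = 16900.


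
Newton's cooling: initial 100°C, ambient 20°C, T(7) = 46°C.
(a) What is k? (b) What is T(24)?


Newton's law: T(t) = T_a + (T₀ - T_a)e^(-kt).
(a) Use T(7) = 46: (46 - 20)/(100 - 20) = e^(-k·7), so k = -ln(0.325)/7 ≈ 0.1606.
(b) Apply k to t = 24: T(24) = 20 + (80)e^(-3.853) ≈ 21.7°C.


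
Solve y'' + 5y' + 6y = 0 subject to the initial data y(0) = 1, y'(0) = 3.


Characteristic roots of r² + 5r + 6 = 0 are -3, -2.
General solution y = c₁ e^(-3x) + c₂ e^(-2x).
Apply y(0) = 1: c₁ + c₂ = 1. Apply y'(0) = 3: -3 c₁ - 2 c₂ = 3.
Solve: c₁ = -5, c₂ = 6.
Particular solution: y = -5e^(-3x) + 6e^(-2x).


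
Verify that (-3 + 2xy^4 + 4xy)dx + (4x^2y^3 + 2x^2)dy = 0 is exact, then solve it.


Check exactness: ∂M/∂y = 8xy^3 + 4x and ∂N/∂x = 8xy^3 + 4x; equal, so the equation is exact.
Integrate M with respect to x (treating y as constant): ∫M dx = -3x + x^2y^4 + 2x^2y + h(y).
Differentiate w.r.t. y and set equal to N: all terms match, so h'(y) = 0 and h is a constant absorbed into C.
General solution: -3x + x^2y^4 + 2x^2y = C.


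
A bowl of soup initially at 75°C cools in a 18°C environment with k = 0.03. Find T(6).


Newton's law: dT/dt = -k(T - T_a) has solution T(t) = T_a + (T₀ - T_a)e^(-kt).
Plug in T_a = 18, T₀ = 75, k = 0.03, t = 6: T(6) = 18 + (57)e^(-0.18) ≈ 65.6°C.


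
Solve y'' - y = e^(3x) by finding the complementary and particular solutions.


Characteristic roots of r² - 1 = 0 are 1, -1.
y_h = C₁e^(x) + C₂e^(-x).
Forcing exponent 3 is not a characteristic root; try y_p = Ae^(3x).
Substitute: A·(9 + (0)·3 + (-1)) = A·8 = 1, so A = 1/8.
General solution: y = C₁e^(x) + C₂e^(-x) + (1/8)e^(3x).


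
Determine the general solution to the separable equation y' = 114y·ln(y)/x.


Separate: dy/[y ln(y)] = 114 dx/x.
Substitute u = ln(y): du/u = 114 dx/x.
Integrate: ln|ln(y)| = 114ln|x| + C₀, hence ln(y) = C·x^114.


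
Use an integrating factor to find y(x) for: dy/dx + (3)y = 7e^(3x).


P(x) = 3 ⇒ μ = e^(3x).
(μ y)' = 7e^(6x) ⇒ μ y = (7/6)e^(6x) + C.
Divide by μ: y = (7/6)e^(3x) + Ce^(-3x).


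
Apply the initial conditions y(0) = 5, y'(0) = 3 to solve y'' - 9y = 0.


Characteristic roots of r² - 9 = 0 are -3, 3.
General solution y = c₁ e^(-3x) + c₂ e^(3x).
Apply y(0) = 5: c₁ + c₂ = 5. Apply y'(0) = 3: -3 c₁ + 3 c₂ = 3.
Solve: c₁ = 2, c₂ = 3.
Particular solution: y = 2e^(-3x) + 3e^(3x).


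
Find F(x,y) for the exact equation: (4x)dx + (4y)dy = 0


Check exactness: ∂M/∂y = 0 and ∂N/∂x = 0; equal, so the equation is exact.
Integrate M with respect to x (treating y as constant): ∫M dx = 2x^2 + h(y).
Differentiate w.r.t. y and set equal to N: the x-dependent terms already match, leaving h'(y) = 4y. Integrate: h(y) = 2y^2.
So F(x,y) = 2x^2 + 2y^2.
General solution: 2x^2 + 2y^2 = C.


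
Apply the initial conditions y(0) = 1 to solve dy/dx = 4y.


General solution of y' = 4y is y = Ce^(4x).
Apply y(0) = 1: C = 1.
Particular solution: y = e^(4x).
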